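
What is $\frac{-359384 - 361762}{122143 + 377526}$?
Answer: $- \frac{721146}{499669} \approx -1.4432$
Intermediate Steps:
$\frac{-359384 - 361762}{122143 + 377526} = - \frac{721146}{499669}$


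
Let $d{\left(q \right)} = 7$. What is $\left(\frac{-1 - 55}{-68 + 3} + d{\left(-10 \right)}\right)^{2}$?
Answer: $\frac{261121}{4225} \approx 61.804$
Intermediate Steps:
$\left(\frac{-1 - 55}{-68 + 3} + d{\left(-10 \right)}\right)^{2} = \left(\frac{-1 - 55}{-68 + 3} + 7\right)^{2} = \left(- \frac{56}{-65} + 7\right)^{2} = \left(\left(-56\right) \left(- \frac{1}{65}\right) + 7\right)^{2} = \left(\frac{56}{65} + 7\right)^{2} = \left(\frac{511}{65}\right)^{2} = \frac{261121}{4225}$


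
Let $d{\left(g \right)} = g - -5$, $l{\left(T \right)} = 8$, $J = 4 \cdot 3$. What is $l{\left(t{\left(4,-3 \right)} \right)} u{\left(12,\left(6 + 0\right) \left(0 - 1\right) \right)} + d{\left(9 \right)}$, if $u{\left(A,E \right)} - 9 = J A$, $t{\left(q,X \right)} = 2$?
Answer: $1238$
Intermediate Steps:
$J = 12$
$u{\left(A,E \right)} = 9 + 12 A$
$d{\left(g \right)} = 5 + g$ ($d{\left(g \right)} = g + 5 = 5 + g$)
$l{\left(t{\left(4,-3 \right)} \right)} u{\left(12,\left(6 + 0\right) \left(0 - 1\right) \right)} + d{\left(9 \right)} = 8 \left(9 + 12 \cdot 12\right) + \left(5 + 9\right) = 8 \left(9 + 144\right) + 14 = 8 \cdot 153 + 14 = 1224 + 14 = 1238$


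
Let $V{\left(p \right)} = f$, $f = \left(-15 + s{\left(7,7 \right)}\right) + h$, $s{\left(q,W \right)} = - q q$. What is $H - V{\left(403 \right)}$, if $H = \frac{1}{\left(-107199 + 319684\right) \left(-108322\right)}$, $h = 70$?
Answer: $- \frac{138100801021}{23016800170} \approx -6.0$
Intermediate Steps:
$s{\left(q,W \right)} = - q^{2}$
$f = 6$ ($f = \left(-15 - 7^{2}\right) + 70 = \left(-15 - 49\right) + 70 = -64 + 70 = 6$)
$V{\left(p \right)} = 6$
$H = - \frac{1}{23016800170}$ ($H = \frac{1}{212485} \left(- \frac{1}{108322}\right) = - \frac{1}{23016800170} \approx -4.3447 \cdot 10^{-11}$)
$H - V{\left(403 \right)} = - \frac{1}{23016800170} - 6 = - \frac{138100801021}{23016800170}$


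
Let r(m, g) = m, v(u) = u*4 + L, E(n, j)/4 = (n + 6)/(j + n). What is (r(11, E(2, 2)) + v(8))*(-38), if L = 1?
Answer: -1672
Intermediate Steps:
E(n, j) = 4*(6 + n)/(j + n) (E(n, j) = 4*((n + 6)/(j + n)) = 4*((6 + n)/(j + n)) = 4*(6 + n)/(j + n))
v(u) = 1 + 4*u (v(u) = u*4 + 1 = 4*u + 1 = 1 + 4*u)
(r(11, E(2, 2)) + v(8))*(-38) = (11 + (1 + 4*8))*(-38) = (11 + (1 + 32))*(-38) = (11 + 33)*(-38) = 44*(-38) = -1672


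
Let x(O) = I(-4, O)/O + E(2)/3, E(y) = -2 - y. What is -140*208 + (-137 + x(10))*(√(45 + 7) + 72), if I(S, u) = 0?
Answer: -39080 - 830*√13/3 ≈ -40078.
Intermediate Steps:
x(O) = -4/3 (x(O) = 0/O + (-2 - 1*2)/3 = 0 + (-2 - 2)*(⅓) = 0 - 4*⅓ = 0 - 4/3 = -4/3)
-140*208 + (-137 + x(10))*(√(45 + 7) + 72) = -140*208 + (-137 - 4/3)*(√(45 + 7) + 72) = -29120 - 415*(√52 + 72)/3 = -29120 - 415*(2*√13 + 72)/3 = -29120 - 415*(72 + 2*√13)/3 = -29120 + (-9960 - 830*√13/3) = -39080 - 830*√13/3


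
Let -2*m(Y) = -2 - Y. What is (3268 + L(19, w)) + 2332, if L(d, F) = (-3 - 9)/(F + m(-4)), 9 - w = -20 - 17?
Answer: 83996/15 ≈ 5599.7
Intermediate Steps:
m(Y) = 1 + Y/2 (m(Y) = -(-2 - Y)/2 = 1 + Y/2)
w = 46 (w = 9 - (-20 - 17) = 9 - 1*(-37) = 9 + 37 = 46)
L(d, F) = -12/(-1 + F) (L(d, F) = (-3 - 9)/(F + (1 + (½)*(-4))) = -12/(F + (1 - 2)) = -12/(F - 1) = -12/(-1 + F))
(3268 + L(19, w)) + 2332 = (3268 - 12/(-1 + 46)) + 2332 = (3268 - 12/45) + 2332 = (3268 - 12*1/45) + 2332 = (3268 - 4/15) + 2332 = 49016/15 + 2332 = 83996/15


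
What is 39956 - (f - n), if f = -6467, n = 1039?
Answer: 47462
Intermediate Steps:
39956 - (f - n) = 39956 - (-6467 - 1*1039) = 39956 - (-6467 - 1039) = 39956 - 1*(-7506) = 39956 + 7506 = 47462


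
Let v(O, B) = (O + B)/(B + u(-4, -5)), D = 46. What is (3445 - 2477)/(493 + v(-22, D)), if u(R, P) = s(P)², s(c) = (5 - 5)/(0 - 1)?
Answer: 22264/11351 ≈ 1.9614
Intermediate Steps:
s(c) = 0 (s(c) = 0/(-1) = 0*(-1) = 0)
u(R, P) = 0 (u(R, P) = 0² = 0)
v(O, B) = (B + O)/B (v(O, B) = (O + B)/(B + 0) = (B + O)/B)
(3445 - 2477)/(493 + v(-22, D)) = (3445 - 2477)/(493 + (46 - 22)/46) = 968/(493 + (1/46)*24) = 968/(493 + 12/23) = 968/(11351/23) = 968*(23/11351) = 22264/11351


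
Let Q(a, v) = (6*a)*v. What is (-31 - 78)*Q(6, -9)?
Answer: 35316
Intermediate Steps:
Q(a, v) = 6*a*v
(-31 - 78)*Q(6, -9) = (-31 - 78)*(6*6*(-9)) = -109*(-324) = 35316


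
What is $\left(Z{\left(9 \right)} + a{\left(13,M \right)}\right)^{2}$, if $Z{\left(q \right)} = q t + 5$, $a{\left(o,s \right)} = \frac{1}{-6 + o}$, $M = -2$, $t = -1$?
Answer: $\frac{729}{49} \approx 14.878$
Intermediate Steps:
$Z{\left(q \right)} = 5 - q$ ($Z{\left(q \right)} = q \left(-1\right) + 5 = - q + 5 = 5 - q$)
$\left(Z{\left(9 \right)} + a{\left(13,M \right)}\right)^{2} = \left(\left(5 - 9\right) + \frac{1}{-6 + 13}\right)^{2} = \left(\left(5 - 9\right) + \frac{1}{7}\right)^{2} = \left(-4 + \frac{1}{7}\right)^{2} = \left(- \frac{27}{7}\right)^{2} = \frac{729}{49}$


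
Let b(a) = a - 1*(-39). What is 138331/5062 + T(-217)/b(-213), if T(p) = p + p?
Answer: 13133251/440394 ≈ 29.822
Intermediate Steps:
b(a) = 39 + a (b(a) = a + 39 = 39 + a)
T(p) = 2*p
138331/5062 + T(-217)/b(-213) = 138331/5062 + (2*(-217))/(39 - 213) = 138331*(1/5062) - 434/(-174) = 138331/5062 - 434*(-1/174) = 138331/5062 + 217/87 = 13133251/440394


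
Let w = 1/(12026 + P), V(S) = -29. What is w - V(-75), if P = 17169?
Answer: 846656/29195 ≈ 29.000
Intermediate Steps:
w = 1/29195 (w = 1/(12026 + 17169) = 1/29195 ≈ 3.4252e-5)
w - V(-75) = 1/29195 - 1*(-29) = 1/29195 + 29 = 846656/29195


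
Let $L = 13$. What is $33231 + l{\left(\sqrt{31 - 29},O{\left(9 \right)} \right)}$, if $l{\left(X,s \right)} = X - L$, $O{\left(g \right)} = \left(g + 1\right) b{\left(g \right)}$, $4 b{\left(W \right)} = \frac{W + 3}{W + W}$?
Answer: $33218 + \sqrt{2} \approx 33219.0$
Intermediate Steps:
$b{\left(W \right)} = \frac{3 + W}{8 W}$ ($b{\left(W \right)} = \frac{\left(W + 3\right) \frac{1}{W + W}}{4} = \frac{\left(3 + W\right) \frac{1}{2 W}}{4} = \frac{\frac{1}{2} \frac{1}{W} \left(3 + W\right)}{4} = \frac{3 + W}{8 W}$)
$O{\left(g \right)} = \frac{\left(1 + g\right) \left(3 + g\right)}{8 g}$ ($O{\left(g \right)} = \left(g + 1\right) \frac{3 + g}{8 g} = \left(1 + g\right) \frac{3 + g}{8 g} = \frac{\left(1 + g\right) \left(3 + g\right)}{8 g}$)
$l{\left(X,s \right)} = -13 + X$ ($l{\left(X,s \right)} = X - 13 = -13 + X$)
$33231 + l{\left(\sqrt{31 - 29},O{\left(9 \right)} \right)} = 33231 - \left(13 - \sqrt{31 - 29}\right) = 33231 - \left(13 - \sqrt{2}\right) = 33218 + \sqrt{2}$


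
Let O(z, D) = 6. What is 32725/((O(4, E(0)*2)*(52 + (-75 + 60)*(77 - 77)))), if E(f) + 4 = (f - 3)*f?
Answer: 32725/312 ≈ 104.89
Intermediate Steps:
E(f) = -4 + f*(-3 + f) (E(f) = -4 + (f - 3)*f = -4 + (-3 + f)*f = -4 + f*(-3 + f))
32725/((O(4, E(0)*2)*(52 + (-75 + 60)*(77 - 77)))) = 32725/((6*(52 + (-75 + 60)*(77 - 77)))) = 32725/((6*(52 - 15*0))) = 32725/((6*(52 + 0))) = 32725/((6*52)) = 32725/312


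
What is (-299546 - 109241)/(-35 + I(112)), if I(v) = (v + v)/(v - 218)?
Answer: 21665711/1967 ≈ 11015.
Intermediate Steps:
I(v) = 2*v/(-218 + v) (I(v) = (2*v)/(-218 + v) = 2*v/(-218 + v))
(-299546 - 109241)/(-35 + I(112)) = (-299546 - 109241)/(-35 + 2*112/(-218 + 112)) = -408787/(-35 + 2*112/(-106)) = -408787/(-35 + 2*112*(-1/106)) = -408787/(-35 - 112/53) = -408787/(-1967/53) = -408787*(-53/1967) = 21665711/1967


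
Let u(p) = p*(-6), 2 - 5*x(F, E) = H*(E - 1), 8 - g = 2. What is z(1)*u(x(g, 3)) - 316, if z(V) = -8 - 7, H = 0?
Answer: -280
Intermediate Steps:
g = 6 (g = 8 - 1*2 = 8 - 2 = 6)
z(V) = -15
x(F, E) = ⅖ (x(F, E) = ⅖ - 0*(E - 1) = ⅖ - 0*(-1 + E) = ⅖ - ⅕*0 = ⅖ + 0 = ⅖)
u(p) = -6*p
z(1)*u(x(g, 3)) - 316 = -(-90)*2/5 - 316 = -15*(-12/5) - 316 = 36 - 316 = -280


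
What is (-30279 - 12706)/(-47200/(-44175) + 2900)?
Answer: -75954495/5126188 ≈ -14.817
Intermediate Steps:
(-30279 - 12706)/(-47200/(-44175) + 2900) = -42985/(-47200*(-1/44175) + 2900) = -42985/(1888/1767 + 2900) = -42985/5126188/1767 = -42985*1767/5126188 = -75954495/5126188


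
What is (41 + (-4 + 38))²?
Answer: 5625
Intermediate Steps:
(41 + (-4 + 38))² = (41 + 34)² = 75² = 5625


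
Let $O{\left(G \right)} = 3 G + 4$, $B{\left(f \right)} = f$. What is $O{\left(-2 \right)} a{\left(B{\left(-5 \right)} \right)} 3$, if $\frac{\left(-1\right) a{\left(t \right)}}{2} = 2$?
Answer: $24$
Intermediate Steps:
$a{\left(t \right)} = -4$ ($a{\left(t \right)} = \left(-2\right) 2 = -4$)
$O{\left(G \right)} = 4 + 3 G$
$O{\left(-2 \right)} a{\left(B{\left(-5 \right)} \right)} 3 = \left(4 + 3 \left(-2\right)\right) \left(-4\right) 3 = \left(4 - 6\right) \left(-4\right) 3 = \left(-2\right) \left(-4\right) 3 = 8 \cdot 3 = 24$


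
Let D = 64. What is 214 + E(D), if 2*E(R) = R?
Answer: 246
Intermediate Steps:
E(R) = R/2
214 + E(D) = 214 + (½)*64 = 214 + 32 = 246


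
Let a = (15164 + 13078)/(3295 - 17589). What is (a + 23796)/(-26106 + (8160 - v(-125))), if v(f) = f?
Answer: -170055891/127366687 ≈ -1.3352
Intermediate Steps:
a = -14121/7147 (a = 28242/(-14294) = 28242*(-1/14294) = -14121/7147 ≈ -1.9758)
(a + 23796)/(-26106 + (8160 - v(-125))) = (-14121/7147 + 23796)/(-26106 + (8160 - 1*(-125))) = 170055891/(7147*(-26106 + (8160 + 125))) = 170055891/(7147*(-26106 + 8285)) = (170055891/7147)/(-17821) = (170055891/7147)*(-1/17821) = -170055891/127366687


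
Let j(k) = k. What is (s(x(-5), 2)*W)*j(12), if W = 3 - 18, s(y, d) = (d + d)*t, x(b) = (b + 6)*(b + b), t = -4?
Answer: 2880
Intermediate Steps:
x(b) = 2*b*(6 + b) (x(b) = (6 + b)*(2*b) = 2*b*(6 + b))
s(y, d) = -8*d (s(y, d) = (d + d)*(-4) = (2*d)*(-4) = -8*d)
W = -15
(s(x(-5), 2)*W)*j(12) = (-8*2*(-15))*12 = -16*(-15)*12 = 240*12 = 2880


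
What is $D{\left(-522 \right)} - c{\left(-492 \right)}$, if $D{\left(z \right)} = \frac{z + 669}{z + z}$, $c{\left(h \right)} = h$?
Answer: $\frac{171167}{348} \approx 491.86$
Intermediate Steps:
$D{\left(z \right)} = \frac{669 + z}{2 z}$
$D{\left(-522 \right)} - c{\left(-492 \right)} = \frac{669 - 522}{2 \left(-522\right)} - -492 = \frac{1}{2} \left(- \frac{1}{522}\right) 147 + 492 = - \frac{49}{348} + 492 = \frac{171167}{348}$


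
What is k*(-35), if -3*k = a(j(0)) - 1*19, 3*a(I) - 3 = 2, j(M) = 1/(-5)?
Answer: -1820/9 ≈ -202.22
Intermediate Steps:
j(M) = -1/5 (j(M) = 1*(-1/5) = -1/5)
a(I) = 5/3 (a(I) = 1 + (1/3)*2 = 1 + 2/3 = 5/3)
k = 52/9 (k = -(5/3 - 1*19)/3 = -(5/3 - 19)/3 = -1/3*(-52/3) = 52/9 ≈ 5.7778)
k*(-35) = (52/9)*(-35) = -1820/9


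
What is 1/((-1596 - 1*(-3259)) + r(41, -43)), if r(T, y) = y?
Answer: 1/1620 ≈ 0.00061728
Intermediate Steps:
1/((-1596 - 1*(-3259)) + r(41, -43)) = 1/((-1596 - 1*(-3259)) - 43) = 1/((-1596 + 3259) - 43) = 1/(1663 - 43) = 1/1620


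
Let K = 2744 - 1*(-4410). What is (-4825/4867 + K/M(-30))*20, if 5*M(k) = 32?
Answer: 434845475/19468 ≈ 22336.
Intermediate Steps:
M(k) = 32/5 (M(k) = (⅕)*32 = 32/5)
K = 7154 (K = 2744 + 4410 = 7154)
(-4825/4867 + K/M(-30))*20 = (-4825/4867 + 7154/(32/5))*20 = (-4825*1/4867 + 7154*(5/32))*20 = (-4825/4867 + 17885/16)*20 = (86969095/77872)*20 = 434845475/19468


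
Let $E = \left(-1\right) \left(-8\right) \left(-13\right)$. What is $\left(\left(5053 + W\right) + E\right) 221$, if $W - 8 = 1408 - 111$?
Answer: $1382134$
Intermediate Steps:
$E = -104$ ($E = 8 \left(-13\right) = -104$)
$W = 1305$ ($W = 8 + \left(1408 - 111\right) = 8 + 1297 = 1305$)
$\left(\left(5053 + W\right) + E\right) 221 = \left(\left(5053 + 1305\right) - 104\right) 221 = \left(6358 - 104\right) 221 = 6254 \cdot 221 = 1382134$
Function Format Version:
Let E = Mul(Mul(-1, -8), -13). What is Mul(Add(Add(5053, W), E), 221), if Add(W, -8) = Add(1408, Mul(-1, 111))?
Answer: 1382134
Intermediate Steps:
E = -104 (E = Mul(8, -13) = -104)
W = 1305 (W = Add(8, Add(1408, Mul(-1, 111))) = Add(8, Add(1408, -111)) = Add(8, 1297) = 1305)
Mul(Add(Add(5053, W), E), 221) = Mul(Add(Add(5053, 1305), -104), 221) = Mul(Add(6358, -104), 221) = Mul(6254, 221) = 1382134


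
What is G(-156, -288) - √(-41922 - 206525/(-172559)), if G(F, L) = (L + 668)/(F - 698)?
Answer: -190/427 - I*√1248259342993007/172559 ≈ -0.44496 - 204.75*I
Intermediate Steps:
G(F, L) = (668 + L)/(-698 + F)
G(-156, -288) - √(-41922 - 206525/(-172559)) = (668 - 288)/(-698 - 156) - √(-41922 - 206525/(-172559)) = 380/(-854) - √(-41922 - 206525*(-1/172559)) = -1/854*380 - √(-41922 + 206525/172559) = -190/427 - √(-7233811873/172559) = -190/427 - I*√1248259342993007/172559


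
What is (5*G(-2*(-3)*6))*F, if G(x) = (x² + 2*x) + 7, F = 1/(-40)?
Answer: -1375/8 ≈ -171.88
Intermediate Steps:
F = -1/40 ≈ -0.025000
G(x) = 7 + x² + 2*x
(5*G(-2*(-3)*6))*F = (5*(7 + (-2*(-3)*6)² + 2*(-2*(-3)*6)))*(-1/40) = (5*(7 + (6*6)² + 2*(6*6)))*(-1/40) = (5*(7 + 36² + 2*36))*(-1/40) = (5*(7 + 1296 + 72))*(-1/40) = (5*1375)*(-1/40) = 6875*(-1/40) = -1375/8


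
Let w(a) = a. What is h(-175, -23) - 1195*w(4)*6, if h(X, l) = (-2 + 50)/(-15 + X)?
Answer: -2724624/95 ≈ -28680.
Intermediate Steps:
h(X, l) = 48/(-15 + X)
h(-175, -23) - 1195*w(4)*6 = 48/(-15 - 175) - 4780*6 = 48/(-190) - 1195*24 = 48*(-1/190) - 28680 = -24/95 - 28680 = -2724624/95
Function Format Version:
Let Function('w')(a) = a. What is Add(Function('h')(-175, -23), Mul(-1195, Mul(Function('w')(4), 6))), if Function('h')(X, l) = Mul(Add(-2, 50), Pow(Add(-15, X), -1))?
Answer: Rational(-2724624, 95) ≈ -28680.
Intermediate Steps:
Function('h')(X, l) = Mul(48, Pow(Add(-15, X), -1))
Add(Function('h')(-175, -23), Mul(-1195, Mul(Function('w')(4), 6))) = Add(Mul(48, Pow(Add(-15, -175), -1)), Mul(-1195, Mul(4, 6))) = Add(Mul(48, Pow(-190, -1)), Mul(-1195, 24)) = Add(Mul(48, Rational(-1, 190)), -28680) = Add(Rational(-24, 95), -28680) = Rational(-2724624, 95)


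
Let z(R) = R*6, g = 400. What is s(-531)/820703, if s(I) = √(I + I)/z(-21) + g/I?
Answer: -400/435793293 - I*√118/34469526 ≈ -9.1787e-7 - 3.1514e-7*I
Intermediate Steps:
z(R) = 6*R
s(I) = 400/I - √2*√I/126 (s(I) = √(I + I)/((6*(-21))) + 400/I = √(2*I)/(-126) + 400/I = (√2*√I)*(-1/126) + 400/I = -√2*√I/126 + 400/I = 400/I - √2*√I/126)
s(-531)/820703 = ((1/126)*(50400 - √2*(-531)^(3/2))/(-531))/820703 = ((1/126)*(-1/531)*(50400 - √2*(-1593*I*√59)))*(1/820703) = ((1/126)*(-1/531)*(50400 + 1593*I*√118))*(1/820703) = (-400/531 - I*√118/42)*(1/820703) = -400/435793293 - I*√118/34469526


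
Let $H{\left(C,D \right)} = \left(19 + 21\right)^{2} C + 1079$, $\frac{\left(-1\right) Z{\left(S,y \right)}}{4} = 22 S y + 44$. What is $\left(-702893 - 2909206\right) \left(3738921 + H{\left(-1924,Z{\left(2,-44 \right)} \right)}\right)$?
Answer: $-2389764698400$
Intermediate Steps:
$Z{\left(S,y \right)} = -176 - 88 S y$ ($Z{\left(S,y \right)} = - 4 \left(22 S y + 44\right) = - 4 \left(44 + 22 S y\right) = -176 - 88 S y$)
$H{\left(C,D \right)} = 1079 + 1600 C$ ($H{\left(C,D \right)} = 40^{2} C + 1079 = 1600 C + 1079 = 1079 + 1600 C$)
$\left(-702893 - 2909206\right) \left(3738921 + H{\left(-1924,Z{\left(2,-44 \right)} \right)}\right) = \left(-702893 - 2909206\right) \left(3738921 + \left(1079 + 1600 \left(-1924\right)\right)\right) = - 3612099 \left(3738921 + \left(1079 - 3078400\right)\right) = - 3612099 \left(3738921 - 3077321\right) = \left(-3612099\right) 661600 = -2389764698400$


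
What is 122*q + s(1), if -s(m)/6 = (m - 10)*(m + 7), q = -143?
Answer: -17014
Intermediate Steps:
s(m) = -6*(-10 + m)*(7 + m) (s(m) = -6*(m - 10)*(m + 7) = -6*(-10 + m)*(7 + m))
122*q + s(1) = 122*(-143) + (420 - 6*1² + 18*1) = -17446 + (420 - 6*1 + 18) = -17446 + (420 - 6 + 18) = -17446 + 432 = -17014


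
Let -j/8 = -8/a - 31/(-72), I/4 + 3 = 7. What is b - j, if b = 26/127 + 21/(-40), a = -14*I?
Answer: 1091299/320040 ≈ 3.4099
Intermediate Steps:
I = 16 (I = -12 + 4*7 = -12 + 28 = 16)
a = -224 (a = -14*16 = -224)
j = -235/63 (j = -8*(-8/(-224) - 31/(-72)) = -8*(-8*(-1/224) - 31*(-1/72)) = -8*(1/28 + 31/72) = -8*235/504 = -235/63 ≈ -3.7302)
b = -1627/5080 (b = 26*(1/127) + 21*(-1/40) = 26/127 - 21/40 = -1627/5080 ≈ -0.32028)
b - j = -1627/5080 - 1*(-235/63) = -1627/5080 + 235/63 = 1091299/320040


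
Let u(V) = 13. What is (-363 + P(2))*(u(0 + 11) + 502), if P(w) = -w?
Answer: -187975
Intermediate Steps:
(-363 + P(2))*(u(0 + 11) + 502) = (-363 - 1*2)*(13 + 502) = (-363 - 2)*515 = -365*515 = -187975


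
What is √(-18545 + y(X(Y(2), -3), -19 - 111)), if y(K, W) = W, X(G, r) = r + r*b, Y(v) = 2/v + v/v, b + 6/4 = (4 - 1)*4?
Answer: 15*I*√83 ≈ 136.66*I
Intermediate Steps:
b = 21/2 (b = -3/2 + (4 - 1)*4 = -3/2 + 3*4 = -3/2 + 12 = 21/2 ≈ 10.500)
Y(v) = 1 + 2/v (Y(v) = 2/v + 1 = 1 + 2/v)
X(G, r) = 23*r/2 (X(G, r) = r + r*(21/2) = r + 21*r/2 = 23*r/2)
√(-18545 + y(X(Y(2), -3), -19 - 111)) = √(-18545 + (-19 - 111)) = √(-18545 - 130) = √(-18675) = 15*I*√83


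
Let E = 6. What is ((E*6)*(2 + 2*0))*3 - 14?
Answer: 202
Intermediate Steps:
((E*6)*(2 + 2*0))*3 - 14 = ((6*6)*(2 + 2*0))*3 - 14 = (36*(2 + 0))*3 - 14 = (36*2)*3 - 14 = 72*3 - 14 = 216 - 14 = 202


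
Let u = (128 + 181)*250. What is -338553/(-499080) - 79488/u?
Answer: -150196131/428377000 ≈ -0.35062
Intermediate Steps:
u = 77250 (u = 309*250 = 77250)
-338553/(-499080) - 79488/u = -338553/(-499080) - 79488/77250 = -338553*(-1/499080) - 79488*1/77250 = 112851/166360 - 13248/12875 = -150196131/428377000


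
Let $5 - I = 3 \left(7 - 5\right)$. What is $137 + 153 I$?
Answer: $-16$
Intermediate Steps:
$I = -1$ ($I = 5 - 3 \left(7 - 5\right) = 5 - 3 \cdot 2 = 5 - 6 = -1$)
$137 + 153 I = 137 + 153 \left(-1\right) = 137 - 153 = -16$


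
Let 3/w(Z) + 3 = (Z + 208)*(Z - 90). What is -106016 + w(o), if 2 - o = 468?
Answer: -5069155039/47815 ≈ -1.0602e+5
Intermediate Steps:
o = -466 (o = 2 - 1*468 = 2 - 468 = -466)
w(Z) = 3/(-3 + (-90 + Z)*(208 + Z)) (w(Z) = 3/(-3 + (Z + 208)*(Z - 90)) = 3/(-3 + (208 + Z)*(-90 + Z)) = 3/(-3 + (-90 + Z)*(208 + Z)))
-106016 + w(o) = -106016 + 3/(-18723 + (-466)² + 118*(-466)) = -106016 + 3/(-18723 + 217156 - 54988) = -106016 + 3/143445 = -106016 + 3*(1/143445) = -106016 + 1/47815 = -5069155039/47815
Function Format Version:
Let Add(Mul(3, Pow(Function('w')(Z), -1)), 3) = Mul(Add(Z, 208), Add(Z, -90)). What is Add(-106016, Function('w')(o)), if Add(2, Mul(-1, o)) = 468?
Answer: Rational(-5069155039, 47815) ≈ -1.0602e+5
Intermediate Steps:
o = -466 (o = Add(2, Mul(-1, 468)) = Add(2, -468) = -466)
Function('w')(Z) = Mul(3, Pow(Add(-3, Mul(Add(-90, Z), Add(208, Z))), -1)) (Function('w')(Z) = Mul(3, Pow(Add(-3, Mul(Add(Z, 208), Add(Z, -90))), -1)) = Mul(3, Pow(Add(-3, Mul(Add(208, Z), Add(-90, Z))), -1)) = Mul(3, Pow(Add(-3, Mul(Add(-90, Z), Add(208, Z))), -1)))
Add(-106016, Function('w')(o)) = Add(-106016, Mul(3, Pow(Add(-18723, Pow(-466, 2), Mul(118, -466)), -1))) = Add(-106016, Mul(3, Pow(Add(-18723, 217156, -54988), -1))) = Add(-106016, Mul(3, Pow(143445, -1))) = Add(-106016, Mul(3, Rational(1, 143445))) = Add(-106016, Rational(1, 47815)) = Rational(-5069155039, 47815)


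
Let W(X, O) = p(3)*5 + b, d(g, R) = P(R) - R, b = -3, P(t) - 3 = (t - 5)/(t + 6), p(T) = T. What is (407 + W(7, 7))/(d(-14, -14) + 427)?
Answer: 3352/3571 ≈ 0.93867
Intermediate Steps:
P(t) = 3 + (-5 + t)/(6 + t) (P(t) = 3 + (t - 5)/(t + 6) = 3 + (-5 + t)/(6 + t))
d(g, R) = -R + (13 + 4*R)/(6 + R) (d(g, R) = (13 + 4*R)/(6 + R) - R = -R + (13 + 4*R)/(6 + R))
W(X, O) = 12 (W(X, O) = 3*5 - 3 = 15 - 3 = 12)
(407 + W(7, 7))/(d(-14, -14) + 427) = (407 + 12)/((13 - 1*(-14)² - 2*(-14))/(6 - 14) + 427) = 419/((13 - 1*196 + 28)/(-8) + 427) = 419/(-(13 - 196 + 28)/8 + 427) = 419/(-⅛*(-155) + 427) = 419/(155/8 + 427) = 419/(3571/8) = 419*(8/3571) = 3352/3571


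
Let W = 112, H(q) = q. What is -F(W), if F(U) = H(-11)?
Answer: 11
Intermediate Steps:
F(U) = -11
-F(W) = -1*(-11) = 11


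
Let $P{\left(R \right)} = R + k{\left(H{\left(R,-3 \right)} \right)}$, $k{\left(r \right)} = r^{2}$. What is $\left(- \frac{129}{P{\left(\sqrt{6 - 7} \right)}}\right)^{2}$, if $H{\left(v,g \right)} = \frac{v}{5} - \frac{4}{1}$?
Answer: $\frac{5103240000}{78446449} + \frac{768490625 i}{156892898} \approx 65.054 + 4.8982 i$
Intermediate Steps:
$H{\left(v,g \right)} = -4 + \frac{v}{5}$ ($H{\left(v,g \right)} = v \frac{1}{5} - 4 = \frac{v}{5} - 4 = -4 + \frac{v}{5}$)
$P{\left(R \right)} = R + \left(-4 + \frac{R}{5}\right)^{2}$
$\left(- \frac{129}{P{\left(\sqrt{6 - 7} \right)}}\right)^{2} = \left(- \frac{129}{\sqrt{6 - 7} + \frac{\left(-20 + \sqrt{6 - 7}\right)^{2}}{25}}\right)^{2} = \left(- \frac{129}{\sqrt{-1} + \frac{\left(-20 + \sqrt{-1}\right)^{2}}{25}}\right)^{2} = \left(- \frac{129}{i + \frac{\left(-20 + i\right)^{2}}{25}}\right)^{2} = \frac{16641}{\left(i + \frac{\left(-20 + i\right)^{2}}{25}\right)^{2}}$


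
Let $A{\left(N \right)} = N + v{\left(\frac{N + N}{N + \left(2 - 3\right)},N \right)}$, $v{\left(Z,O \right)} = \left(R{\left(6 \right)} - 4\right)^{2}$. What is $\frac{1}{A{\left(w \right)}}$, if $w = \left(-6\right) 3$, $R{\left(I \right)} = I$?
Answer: $- \frac{1}{14} \approx -0.071429$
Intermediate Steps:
$w = -18$
$v{\left(Z,O \right)} = 4$ ($v{\left(Z,O \right)} = \left(6 - 4\right)^{2} = 2^{2} = 4$)
$A{\left(N \right)} = 4 + N$ ($A{\left(N \right)} = N + 4 = 4 + N$)
$\frac{1}{A{\left(w \right)}} = \frac{1}{4 - 18} = \frac{1}{-14} = - \frac{1}{14}$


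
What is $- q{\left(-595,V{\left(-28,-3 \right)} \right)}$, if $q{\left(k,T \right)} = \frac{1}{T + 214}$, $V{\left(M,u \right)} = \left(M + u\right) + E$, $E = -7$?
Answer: $- \frac{1}{176} \approx -0.0056818$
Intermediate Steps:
$V{\left(M,u \right)} = -7 + M + u$ ($V{\left(M,u \right)} = \left(M + u\right) - 7 = -7 + M + u$)
$q{\left(k,T \right)} = \frac{1}{214 + T}$
$- q{\left(-595,V{\left(-28,-3 \right)} \right)} = - \frac{1}{214 - 38} = - \frac{1}{176}$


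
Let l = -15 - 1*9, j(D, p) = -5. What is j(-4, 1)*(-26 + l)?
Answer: 250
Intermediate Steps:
l = -24 (l = -15 - 9 = -24)
j(-4, 1)*(-26 + l) = -5*(-26 - 24) = -5*(-50) = 250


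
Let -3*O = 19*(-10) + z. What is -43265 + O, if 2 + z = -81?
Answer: -43174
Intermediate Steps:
z = -83 (z = -2 - 81 = -83)
O = 91 (O = -(19*(-10) - 83)/3 = -(-190 - 83)/3 = -⅓*(-273) = 91)
-43265 + O = -43265 + 91 = -43174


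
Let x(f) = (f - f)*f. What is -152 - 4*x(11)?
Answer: -152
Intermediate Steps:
x(f) = 0 (x(f) = 0*f = 0)
-152 - 4*x(11) = -152 - 4*0 = -152 + 0 = -152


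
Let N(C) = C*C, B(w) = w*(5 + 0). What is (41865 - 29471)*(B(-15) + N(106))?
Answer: 138329434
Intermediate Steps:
B(w) = 5*w (B(w) = w*5 = 5*w)
N(C) = C²
(41865 - 29471)*(B(-15) + N(106)) = (41865 - 29471)*(5*(-15) + 106²) = 12394*(-75 + 11236) = 12394*11161 = 138329434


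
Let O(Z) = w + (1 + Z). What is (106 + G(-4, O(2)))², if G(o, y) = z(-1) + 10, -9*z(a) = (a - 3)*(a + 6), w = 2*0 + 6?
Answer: 1132096/81 ≈ 13977.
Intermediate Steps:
w = 6 (w = 0 + 6 = 6)
O(Z) = 7 + Z (O(Z) = 6 + (1 + Z) = 7 + Z)
z(a) = -(-3 + a)*(6 + a)/9 (z(a) = -(a - 3)*(a + 6)/9 = -(-3 + a)*(6 + a)/9)
G(o, y) = 110/9 (G(o, y) = (2 - ⅓*(-1) - ⅑*(-1)²) + 10 = (2 + ⅓ - ⅑*1) + 10 = (2 + ⅓ - ⅑) + 10 = 20/9 + 10 = 110/9)
(106 + G(-4, O(2)))² = (106 + 110/9)² = (1064/9)² = 1132096/81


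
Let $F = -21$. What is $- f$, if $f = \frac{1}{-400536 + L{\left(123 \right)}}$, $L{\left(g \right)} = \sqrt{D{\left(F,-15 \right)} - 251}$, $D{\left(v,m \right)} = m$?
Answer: $\frac{200268}{80214543781} + \frac{i \sqrt{266}}{160429087562} \approx 2.4967 \cdot 10^{-6} + 1.0166 \cdot 10^{-10} i$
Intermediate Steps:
$L{\left(g \right)} = i \sqrt{266}$ ($L{\left(g \right)} = \sqrt{-15 - 251} = \sqrt{-266} = i \sqrt{266}$)
$f = \frac{1}{-400536 + i \sqrt{266}} \approx -2.4967 \cdot 10^{-6} - 1.0 \cdot 10^{-10} i$
$- f = - (- \frac{200268}{80214543781} - \frac{i \sqrt{266}}{160429087562}) = \frac{200268}{80214543781} + \frac{i \sqrt{266}}{160429087562}$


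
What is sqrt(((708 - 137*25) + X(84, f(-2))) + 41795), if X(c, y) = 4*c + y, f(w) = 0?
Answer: sqrt(39414) ≈ 198.53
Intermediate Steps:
X(c, y) = y + 4*c
sqrt(((708 - 137*25) + X(84, f(-2))) + 41795) = sqrt(((708 - 137*25) + (0 + 4*84)) + 41795) = sqrt(((708 - 3425) + (0 + 336)) + 41795) = sqrt((-2717 + 336) + 41795) = sqrt(-2381 + 41795) = sqrt(39414)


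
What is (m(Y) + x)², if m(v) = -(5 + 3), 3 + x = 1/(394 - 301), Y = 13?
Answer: 1044484/8649 ≈ 120.76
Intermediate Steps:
x = -278/93 (x = -3 + 1/(394 - 301) = -3 + 1/93 = -278/93 ≈ -2.9892)
m(v) = -8 (m(v) = -1*8 = -8)
(m(Y) + x)² = (-8 - 278/93)² = (-1022/93)² = 1044484/8649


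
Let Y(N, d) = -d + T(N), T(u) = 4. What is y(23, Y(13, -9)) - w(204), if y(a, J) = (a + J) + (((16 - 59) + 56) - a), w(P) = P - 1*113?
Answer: -65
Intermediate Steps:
w(P) = -113 + P (w(P) = P - 113 = -113 + P)
Y(N, d) = 4 - d (Y(N, d) = -d + 4 = 4 - d)
y(a, J) = 13 + J (y(a, J) = (J + a) + ((-43 + 56) - a) = (J + a) + (13 - a) = 13 + J)
y(23, Y(13, -9)) - w(204) = (13 + (4 - 1*(-9))) - (-113 + 204) = (13 + (4 + 9)) - 1*91 = (13 + 13) - 91 = 26 - 91 = -65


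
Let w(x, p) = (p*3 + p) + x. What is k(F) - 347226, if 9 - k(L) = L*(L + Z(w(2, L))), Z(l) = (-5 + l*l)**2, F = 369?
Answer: -1760848997515107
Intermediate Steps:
w(x, p) = x + 4*p (w(x, p) = (3*p + p) + x = 4*p + x = x + 4*p)
Z(l) = (-5 + l**2)**2
k(L) = 9 - L*(L + (-5 + (2 + 4*L)**2)**2)
k(F) - 347226 = (9 - 1*369**2 - 1*369*(-5 + 4*(1 + 2*369)**2)**2) - 347226 = (9 - 1*136161 - 1*369*(-5 + 4*(1 + 738)**2)**2) - 347226 = (9 - 136161 - 1*369*(-5 + 4*739**2)**2) - 347226 = (9 - 136161 - 1*369*(-5 + 4*546121)**2) - 347226 = (9 - 136161 - 1*369*(-5 + 2184484)**2) - 347226 = (9 - 136161 - 1*369*2184479**2) - 347226 = (9 - 136161 - 1*369*4771948501441) - 347226 = (9 - 136161 - 1760848997031729) - 347226 = -1760848997167881 - 347226 = -1760848997515107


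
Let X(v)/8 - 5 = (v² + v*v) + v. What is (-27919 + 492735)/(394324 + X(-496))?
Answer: 10564/98333 ≈ 0.10743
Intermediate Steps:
X(v) = 40 + 8*v + 16*v² (X(v) = 40 + 8*((v² + v*v) + v) = 40 + 8*((v² + v²) + v) = 40 + 8*(2*v² + v) = 40 + 8*(v + 2*v²) = 40 + (8*v + 16*v²) = 40 + 8*v + 16*v²)
(-27919 + 492735)/(394324 + X(-496)) = (-27919 + 492735)/(394324 + (40 + 8*(-496) + 16*(-496)²)) = 464816/(394324 + (40 - 3968 + 16*246016)) = 464816/(394324 + (40 - 3968 + 3936256)) = 464816/(394324 + 3932328) = 464816/4326652 = 464816*(1/4326652) = 10564/98333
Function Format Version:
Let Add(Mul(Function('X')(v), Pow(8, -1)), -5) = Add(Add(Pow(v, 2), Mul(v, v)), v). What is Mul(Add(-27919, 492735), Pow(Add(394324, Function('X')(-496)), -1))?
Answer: Rational(10564, 98333) ≈ 0.10743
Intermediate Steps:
Function('X')(v) = Add(40, Mul(8, v), Mul(16, Pow(v, 2))) (Function('X')(v) = Add(40, Mul(8, Add(Add(Pow(v, 2), Mul(v, v)), v))) = Add(40, Mul(8, Add(Add(Pow(v, 2), Pow(v, 2)), v))) = Add(40, Mul(8, Add(Mul(2, Pow(v, 2)), v))) = Add(40, Mul(8, Add(v, Mul(2, Pow(v, 2))))) = Add(40, Add(Mul(8, v), Mul(16, Pow(v, 2)))) = Add(40, Mul(8, v), Mul(16, Pow(v, 2))))
Mul(Add(-27919, 492735), Pow(Add(394324, Function('X')(-496)), -1)) = Mul(Add(-27919, 492735), Pow(Add(394324, Add(40, Mul(8, -496), Mul(16, Pow(-496, 2)))), -1)) = Mul(464816, Pow(Add(394324, Add(40, -3968, Mul(16, 246016))), -1)) = Mul(464816, Pow(Add(394324, Add(40, -3968, 3936256)), -1)) = Mul(464816, Pow(Add(394324, 3932328), -1)) = Mul(464816, Pow(4326652, -1)) = Mul(464816, Rational(1, 4326652)) = Rational(10564, 98333)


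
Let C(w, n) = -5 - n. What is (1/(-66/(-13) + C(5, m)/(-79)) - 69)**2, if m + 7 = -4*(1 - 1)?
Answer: 127409733025/26915344 ≈ 4733.7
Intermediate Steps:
m = -7 (m = -7 - 4*(1 - 1) = -7 - 4*0 = -7 + 0 = -7)
(1/(-66/(-13) + C(5, m)/(-79)) - 69)**2 = (1/(-66/(-13) + (-5 - 1*(-7))/(-79)) - 69)**2 = (1/(-66*(-1/13) + (-5 + 7)*(-1/79)) - 69)**2 = (1/(66/13 + 2*(-1/79)) - 69)**2 = (1/(66/13 - 2/79) - 69)**2 = (1/(5188/1027) - 69)**2 = (1027/5188 - 69)**2 = (-356945/5188)**2 = 127409733025/26915344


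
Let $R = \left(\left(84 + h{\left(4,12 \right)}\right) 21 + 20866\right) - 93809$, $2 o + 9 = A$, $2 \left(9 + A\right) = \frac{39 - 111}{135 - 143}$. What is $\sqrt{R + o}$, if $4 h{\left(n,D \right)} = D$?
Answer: $\frac{i \sqrt{284491}}{2} \approx 266.69 i$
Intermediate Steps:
$h{\left(n,D \right)} = \frac{D}{4}$
$A = - \frac{9}{2}$ ($A = -9 + \frac{\frac{1}{135 - 143} \left(39 - 111\right)}{2} = -9 + \frac{\frac{1}{-8} \left(39 - 111\right)}{2} = -9 + \frac{\left(- \frac{1}{8}\right) \left(-72\right)}{2} = -9 + \frac{1}{2} \cdot 9 = -9 + \frac{9}{2} = - \frac{9}{2} \approx -4.5$)
$o = - \frac{27}{4}$ ($o = - \frac{9}{2} + \frac{1}{2} \left(- \frac{9}{2}\right) = - \frac{9}{2} - \frac{9}{4} = - \frac{27}{4} \approx -6.75$)
$R = -71116$ ($R = \left(\left(84 + \frac{1}{4} \cdot 12\right) 21 + 20866\right) - 93809 = \left(\left(84 + 3\right) 21 + 20866\right) - 93809 = \left(87 \cdot 21 + 20866\right) - 93809 = \left(1827 + 20866\right) - 93809 = 22693 - 93809 = -71116$)
$\sqrt{R + o} = \sqrt{-71116 - \frac{27}{4}} = \sqrt{- \frac{284491}{4}} = \frac{i \sqrt{284491}}{2}$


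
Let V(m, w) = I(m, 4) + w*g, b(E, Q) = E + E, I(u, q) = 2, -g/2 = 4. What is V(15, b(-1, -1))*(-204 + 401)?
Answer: 3546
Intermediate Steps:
g = -8 (g = -2*4 = -8)
b(E, Q) = 2*E
V(m, w) = 2 - 8*w (V(m, w) = 2 + w*(-8) = 2 - 8*w)
V(15, b(-1, -1))*(-204 + 401) = (2 - 16*(-1))*(-204 + 401) = (2 - 8*(-2))*197 = (2 + 16)*197 = 18*197 = 3546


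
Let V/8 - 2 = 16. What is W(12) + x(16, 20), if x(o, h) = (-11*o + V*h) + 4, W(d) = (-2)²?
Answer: 2712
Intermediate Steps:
V = 144 (V = 16 + 8*16 = 16 + 128 = 144)
W(d) = 4
x(o, h) = 4 - 11*o + 144*h (x(o, h) = (-11*o + 144*h) + 4 = 4 - 11*o + 144*h)
W(12) + x(16, 20) = 4 + (4 - 11*16 + 144*20) = 4 + (4 - 176 + 2880) = 4 + 2708 = 2712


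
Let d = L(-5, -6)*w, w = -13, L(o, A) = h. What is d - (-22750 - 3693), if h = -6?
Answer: 26521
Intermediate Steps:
L(o, A) = -6
d = 78 (d = -6*(-13) = 78)
d - (-22750 - 3693) = 78 - (-22750 - 3693) = 78 - 1*(-26443) = 78 + 26443 = 26521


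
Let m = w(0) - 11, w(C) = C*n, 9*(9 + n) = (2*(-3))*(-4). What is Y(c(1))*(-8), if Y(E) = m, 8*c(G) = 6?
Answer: 88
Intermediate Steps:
n = -19/3 (n = -9 + ((2*(-3))*(-4))/9 = -9 + (-6*(-4))/9 = -9 + (⅑)*24 = -9 + 8/3 = -19/3 ≈ -6.3333)
c(G) = ¾ (c(G) = (⅛)*6 = ¾)
w(C) = -19*C/3 (w(C) = C*(-19/3) = -19*C/3)
m = -11 (m = -19/3*0 - 11 = 0 - 11 = -11)
Y(E) = -11
Y(c(1))*(-8) = -11*(-8) = 88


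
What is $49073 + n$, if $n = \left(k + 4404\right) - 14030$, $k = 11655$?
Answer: $51102$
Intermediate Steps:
$n = 2029$ ($n = \left(11655 + 4404\right) - 14030 = 16059 - 14030 = 2029$)
$49073 + n = 49073 + 2029 = 51102$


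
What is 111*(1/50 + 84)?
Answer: 466311/50 ≈ 9326.2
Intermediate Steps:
111*(1/50 + 84) = 111*(4201/50) = 466311/50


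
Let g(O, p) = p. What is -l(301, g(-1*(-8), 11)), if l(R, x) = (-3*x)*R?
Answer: 9933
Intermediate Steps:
l(R, x) = -3*R*x
-l(301, g(-1*(-8), 11)) = -(-3)*301*11 = -1*(-9933) = 9933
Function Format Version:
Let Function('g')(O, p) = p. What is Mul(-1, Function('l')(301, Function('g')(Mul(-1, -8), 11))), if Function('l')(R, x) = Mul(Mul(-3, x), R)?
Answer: 9933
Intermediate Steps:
Function('l')(R, x) = Mul(-3, R, x)
Mul(-1, Function('l')(301, Function('g')(Mul(-1, -8), 11))) = Mul(-1, Mul(-3, 301, 11)) = Mul(-1, -9933) = 9933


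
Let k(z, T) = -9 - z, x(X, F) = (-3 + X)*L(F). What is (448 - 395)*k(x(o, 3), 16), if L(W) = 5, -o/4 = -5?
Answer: -4982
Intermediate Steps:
o = 20 (o = -4*(-5) = 20)
x(X, F) = -15 + 5*X (x(X, F) = (-3 + X)*5 = -15 + 5*X)
(448 - 395)*k(x(o, 3), 16) = (448 - 395)*(-9 - (-15 + 5*20)) = 53*(-9 - (-15 + 100)) = 53*(-9 - 1*85) = 53*(-9 - 85) = 53*(-94) = -4982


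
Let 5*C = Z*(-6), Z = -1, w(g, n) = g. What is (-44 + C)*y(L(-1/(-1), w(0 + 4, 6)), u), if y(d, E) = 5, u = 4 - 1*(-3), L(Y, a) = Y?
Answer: -214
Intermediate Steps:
u = 7 (u = 4 + 3 = 7)
C = 6/5 (C = (-1*(-6))/5 = (⅕)*6 = 6/5 ≈ 1.2000)
(-44 + C)*y(L(-1/(-1), w(0 + 4, 6)), u) = (-44 + 6/5)*5 = -214/5*5 = -214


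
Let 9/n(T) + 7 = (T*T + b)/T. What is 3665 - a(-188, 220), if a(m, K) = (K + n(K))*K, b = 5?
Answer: -419388275/9373 ≈ -44744.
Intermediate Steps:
n(T) = 9/(-7 + (5 + T**2)/T) (n(T) = 9/(-7 + (T*T + 5)/T) = 9/(-7 + (T**2 + 5)/T) = 9/(-7 + (5 + T**2)/T))
a(m, K) = K*(K + 9*K/(5 + K**2 - 7*K)) (a(m, K) = (K + 9*K/(5 + K**2 - 7*K))*K = K*(K + 9*K/(5 + K**2 - 7*K)))
3665 - a(-188, 220) = 3665 - 220**2*(14 + 220**2 - 7*220)/(5 + 220**2 - 7*220) = 3665 - 48400*(14 + 48400 - 1540)/(5 + 48400 - 1540) = 3665 - 48400*46874/46865 = 3665 - 1*453740320/9373 = 3665 - 453740320/9373 = -419388275/9373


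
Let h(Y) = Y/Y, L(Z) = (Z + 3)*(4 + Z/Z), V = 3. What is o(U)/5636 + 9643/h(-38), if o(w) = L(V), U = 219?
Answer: 27173989/2818 ≈ 9643.0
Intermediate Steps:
L(Z) = 15 + 5*Z (L(Z) = (3 + Z)*(4 + 1) = (3 + Z)*5 = 15 + 5*Z)
o(w) = 30 (o(w) = 15 + 5*3 = 15 + 15 = 30)
h(Y) = 1
o(U)/5636 + 9643/h(-38) = 30/5636 + 9643/1 = 30*(1/5636) + 9643*1 = 15/2818 + 9643 = 27173989/2818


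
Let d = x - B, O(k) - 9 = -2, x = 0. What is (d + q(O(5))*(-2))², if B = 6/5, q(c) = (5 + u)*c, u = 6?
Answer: 602176/25 ≈ 24087.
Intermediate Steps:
O(k) = 7 (O(k) = 9 - 2 = 7)
q(c) = 11*c (q(c) = (5 + 6)*c = 11*c)
B = 6/5 (B = 6*(⅕) = 6/5 ≈ 1.2000)
d = -6/5 (d = 0 - 1*6/5 = 0 - 6/5 = -6/5 ≈ -1.2000)
(d + q(O(5))*(-2))² = (-6/5 + (11*7)*(-2))² = (-6/5 + 77*(-2))² = (-6/5 - 154)² = (-776/5)² = 602176/25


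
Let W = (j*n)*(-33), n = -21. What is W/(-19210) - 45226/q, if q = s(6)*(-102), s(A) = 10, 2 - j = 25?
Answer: 1301543/28815 ≈ 45.169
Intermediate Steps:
j = -23 (j = 2 - 1*25 = 2 - 25 = -23)
W = -15939 (W = -23*(-21)*(-33) = 483*(-33) = -15939)
q = -1020 (q = 10*(-102) = -1020)
W/(-19210) - 45226/q = -15939/(-19210) - 45226/(-1020) = -15939*(-1/19210) - 45226*(-1/1020) = 15939/19210 + 22613/510 = 1301543/28815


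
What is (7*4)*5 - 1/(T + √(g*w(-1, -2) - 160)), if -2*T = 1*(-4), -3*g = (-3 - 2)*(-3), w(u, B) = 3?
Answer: 25058/179 + 5*I*√7/179 ≈ 139.99 + 0.073904*I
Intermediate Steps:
g = -5 (g = -(-3 - 2)*(-3)/3 = -(-5)*(-3)/3 = -⅓*15 = -5)
T = 2 (T = -(-4)/2 = -½*(-4) = 2)
(7*4)*5 - 1/(T + √(g*w(-1, -2) - 160)) = (7*4)*5 - 1/(2 + √(-5*3 - 160)) = 28*5 - 1/(2 + √(-15 - 160)) = 140 - 1/(2 + √(-175)) = 140 - 1/(2 + 5*I*√7)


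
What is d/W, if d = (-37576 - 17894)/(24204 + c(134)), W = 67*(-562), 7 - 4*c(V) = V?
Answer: 110940/1820363803 ≈ 6.0944e-5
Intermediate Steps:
c(V) = 7/4 - V/4
W = -37654
d = -221880/96689 (d = (-37576 - 17894)/(24204 + (7/4 - ¼*134)) = -55470/(24204 + (7/4 - 67/2)) = -55470/(24204 - 127/4) = -55470/96689/4 = -55470*4/96689 = -221880/96689 ≈ -2.2948)
d/W = -221880/96689/(-37654) = -221880/96689*(-1/37654) = 110940/1820363803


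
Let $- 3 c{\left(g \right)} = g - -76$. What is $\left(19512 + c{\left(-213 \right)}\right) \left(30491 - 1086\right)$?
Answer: $\frac{1725279565}{3} \approx 5.7509 \cdot 10^{8}$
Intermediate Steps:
$c{\left(g \right)} = - \frac{76}{3} - \frac{g}{3}$ ($c{\left(g \right)} = - \frac{g - -76}{3} = - \frac{g + 76}{3} = - \frac{76 + g}{3} = - \frac{76}{3} - \frac{g}{3}$)
$\left(19512 + c{\left(-213 \right)}\right) \left(30491 - 1086\right) = \left(19512 - - \frac{137}{3}\right) \left(30491 - 1086\right) = \left(19512 + \left(- \frac{76}{3} + 71\right)\right) 29405 = \left(19512 + \frac{137}{3}\right) 29405 = \frac{58673}{3} \cdot 29405 = \frac{1725279565}{3}$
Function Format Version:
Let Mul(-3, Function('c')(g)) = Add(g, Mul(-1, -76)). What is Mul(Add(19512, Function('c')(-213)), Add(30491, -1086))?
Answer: Rational(1725279565, 3) ≈ 5.7509e+8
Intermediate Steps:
Function('c')(g) = Add(Rational(-76, 3), Mul(Rational(-1, 3), g)) (Function('c')(g) = Mul(Rational(-1, 3), Add(g, Mul(-1, -76))) = Mul(Rational(-1, 3), Add(g, 76)) = Mul(Rational(-1, 3), Add(76, g)) = Add(Rational(-76, 3), Mul(Rational(-1, 3), g)))
Mul(Add(19512, Function('c')(-213)), Add(30491, -1086)) = Mul(Add(19512, Add(Rational(-76, 3), Mul(Rational(-1, 3), -213))), Add(30491, -1086)) = Mul(Add(19512, Add(Rational(-76, 3), 71)), 29405) = Mul(Add(19512, Rational(137, 3)), 29405) = Mul(Rational(58673, 3), 29405) = Rational(1725279565, 3)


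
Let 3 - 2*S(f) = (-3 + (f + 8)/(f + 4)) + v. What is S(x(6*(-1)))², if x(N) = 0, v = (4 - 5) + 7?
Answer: 1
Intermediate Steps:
v = 6 (v = -1 + 7 = 6)
S(f) = -(8 + f)/(2*(4 + f)) (S(f) = 3/2 - ((-3 + (f + 8)/(f + 4)) + 6)/2 = 3/2 - ((-3 + (8 + f)/(4 + f)) + 6)/2 = 3/2 - (3 + (8 + f)/(4 + f))/2 = 3/2 + (-3/2 - (8 + f)/(2*(4 + f))) = -(8 + f)/(2*(4 + f)))
S(x(6*(-1)))² = ((-8 - 1*0)/(2*(4 + 0)))² = ((½)*(-8 + 0)/4)² = ((½)*(¼)*(-8))² = (-1)² = 1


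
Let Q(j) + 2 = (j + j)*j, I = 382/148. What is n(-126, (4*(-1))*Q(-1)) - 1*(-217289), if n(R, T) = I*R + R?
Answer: 8022998/37 ≈ 2.1684e+5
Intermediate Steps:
I = 191/74 (I = 382*(1/148) = 191/74 ≈ 2.5811)
Q(j) = -2 + 2*j² (Q(j) = -2 + (j + j)*j = -2 + (2*j)*j = -2 + 2*j²)
n(R, T) = 265*R/74 (n(R, T) = 191*R/74 + R = 265*R/74)
n(-126, (4*(-1))*Q(-1)) - 1*(-217289) = (265/74)*(-126) - 1*(-217289) = -16695/37 + 217289 = 8022998/37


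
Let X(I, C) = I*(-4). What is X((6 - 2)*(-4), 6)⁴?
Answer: 16777216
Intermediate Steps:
X(I, C) = -4*I
X((6 - 2)*(-4), 6)⁴ = (-4*(6 - 2)*(-4))⁴ = (-16*(-4))⁴ = (-4*(-16))⁴ = 64⁴ = 16777216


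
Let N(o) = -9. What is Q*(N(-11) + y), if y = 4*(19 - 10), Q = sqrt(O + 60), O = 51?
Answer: 27*sqrt(111) ≈ 284.46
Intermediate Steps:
Q = sqrt(111) (Q = sqrt(51 + 60) = sqrt(111) ≈ 10.536)
y = 36 (y = 4*9 = 36)
Q*(N(-11) + y) = sqrt(111)*(-9 + 36) = sqrt(111)*27 = 27*sqrt(111)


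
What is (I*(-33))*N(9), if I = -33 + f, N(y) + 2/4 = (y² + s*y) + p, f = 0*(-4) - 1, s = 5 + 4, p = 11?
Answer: 193545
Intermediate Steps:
s = 9
f = -1 (f = 0 - 1 = -1)
N(y) = 21/2 + y² + 9*y (N(y) = -½ + ((y² + 9*y) + 11) = -½ + (11 + y² + 9*y) = 21/2 + y² + 9*y)
I = -34 (I = -33 - 1 = -34)
(I*(-33))*N(9) = (-34*(-33))*(21/2 + 9² + 9*9) = 1122*(21/2 + 81 + 81) = 1122*(345/2) = 193545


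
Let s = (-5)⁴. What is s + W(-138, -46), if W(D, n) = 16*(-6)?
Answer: 529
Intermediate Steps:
s = 625
W(D, n) = -96
s + W(-138, -46) = 625 - 96 = 529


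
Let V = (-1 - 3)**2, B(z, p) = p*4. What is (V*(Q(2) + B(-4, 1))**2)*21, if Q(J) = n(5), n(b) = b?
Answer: 27216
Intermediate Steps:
B(z, p) = 4*p
Q(J) = 5
V = 16 (V = (-4)**2 = 16)
(V*(Q(2) + B(-4, 1))**2)*21 = (16*(5 + 4*1)**2)*21 = (16*(5 + 4)**2)*21 = (16*9**2)*21 = (16*81)*21 = 1296*21 = 27216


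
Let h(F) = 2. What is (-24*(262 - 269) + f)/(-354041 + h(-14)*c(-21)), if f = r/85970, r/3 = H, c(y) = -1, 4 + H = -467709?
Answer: -13039821/30437076710 ≈ -0.00042842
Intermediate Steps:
H = -467713 (H = -4 - 467709 = -467713)
r = -1403139 (r = 3*(-467713) = -1403139)
f = -1403139/85970 ≈ -16.321
(-24*(262 - 269) + f)/(-354041 + h(-14)*c(-21)) = (-24*(262 - 269) - 1403139/85970)/(-354041 + 2*(-1)) = (-24*(-7) - 1403139/85970)/(-354041 - 2) = (168 - 1403139/85970)/(-354043) = (13039821/85970)*(-1/354043) = -13039821/30437076710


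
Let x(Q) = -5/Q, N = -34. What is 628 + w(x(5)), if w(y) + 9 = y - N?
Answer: 652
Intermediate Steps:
w(y) = 25 + y (w(y) = -9 + (y - 1*(-34)) = -9 + (y + 34) = -9 + (34 + y) = 25 + y)
628 + w(x(5)) = 628 + (25 - 5/5) = 628 + (25 - 5*1/5) = 628 + (25 - 1) = 628 + 24 = 652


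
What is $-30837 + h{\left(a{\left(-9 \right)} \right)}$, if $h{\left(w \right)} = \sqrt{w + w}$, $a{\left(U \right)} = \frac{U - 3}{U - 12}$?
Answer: $-30837 + \frac{2 \sqrt{14}}{7} \approx -30836.0$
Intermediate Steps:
$a{\left(U \right)} = \frac{-3 + U}{-12 + U}$
$h{\left(w \right)} = \sqrt{2} \sqrt{w}$ ($h{\left(w \right)} = \sqrt{2 w} = \sqrt{2} \sqrt{w}$)
$-30837 + h{\left(a{\left(-9 \right)} \right)} = -30837 + \sqrt{2} \sqrt{\frac{-3 - 9}{-12 - 9}} = -30837 + \sqrt{2} \sqrt{\frac{1}{-21} \left(-12\right)} = -30837 + \sqrt{2} \sqrt{\left(- \frac{1}{21}\right) \left(-12\right)} = -30837 + \sqrt{2} \sqrt{\frac{4}{7}} = -30837 + \sqrt{2} \frac{2 \sqrt{7}}{7} = -30837 + \frac{2 \sqrt{14}}{7}$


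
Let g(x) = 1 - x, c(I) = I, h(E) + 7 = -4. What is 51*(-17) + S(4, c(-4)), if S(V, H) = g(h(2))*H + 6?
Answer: -909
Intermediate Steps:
h(E) = -11 (h(E) = -7 - 4 = -11)
S(V, H) = 6 + 12*H (S(V, H) = (1 - 1*(-11))*H + 6 = (1 + 11)*H + 6 = 12*H + 6 = 6 + 12*H)
51*(-17) + S(4, c(-4)) = 51*(-17) + (6 + 12*(-4)) = -867 + (6 - 48) = -867 - 42 = -909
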